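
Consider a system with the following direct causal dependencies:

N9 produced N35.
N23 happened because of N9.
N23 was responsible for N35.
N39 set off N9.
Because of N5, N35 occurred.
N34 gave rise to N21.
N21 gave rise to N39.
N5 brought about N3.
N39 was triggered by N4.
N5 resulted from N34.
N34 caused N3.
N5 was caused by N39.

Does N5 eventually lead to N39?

N5 leads to N35, N3; N39 is not among them.

No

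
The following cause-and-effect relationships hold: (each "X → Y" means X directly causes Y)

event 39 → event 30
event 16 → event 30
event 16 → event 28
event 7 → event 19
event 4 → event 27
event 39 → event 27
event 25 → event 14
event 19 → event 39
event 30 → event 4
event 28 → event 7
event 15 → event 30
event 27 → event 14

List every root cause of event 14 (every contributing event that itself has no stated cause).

Tracing upstream from event 14: event 14 ← event 27 ← event 4 ← event 30 ← event 15.
A separate upstream branch: event 14 ← event 27 ← event 4 ← event 30 ← event 16.
A separate upstream branch: event 14 ← event 25.
Each of those chain origins has no stated cause.

event 15, event 16, event 25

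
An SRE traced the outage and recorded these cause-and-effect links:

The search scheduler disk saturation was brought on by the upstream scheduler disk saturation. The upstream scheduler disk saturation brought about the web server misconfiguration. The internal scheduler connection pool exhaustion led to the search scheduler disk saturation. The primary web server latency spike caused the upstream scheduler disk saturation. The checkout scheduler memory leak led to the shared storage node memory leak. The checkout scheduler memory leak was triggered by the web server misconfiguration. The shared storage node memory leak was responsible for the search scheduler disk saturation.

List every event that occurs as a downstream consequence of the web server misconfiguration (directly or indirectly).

Direct effects: the checkout scheduler memory leak.
2 steps out: the shared storage node memory leak.
3 steps out: the search scheduler disk saturation.
Not reachable from it: the primary web server latency spike, the upstream scheduler disk saturation, the internal scheduler connection pool exhaustion.

the checkout scheduler memory leak, the search scheduler disk saturation, the shared storage node memory leak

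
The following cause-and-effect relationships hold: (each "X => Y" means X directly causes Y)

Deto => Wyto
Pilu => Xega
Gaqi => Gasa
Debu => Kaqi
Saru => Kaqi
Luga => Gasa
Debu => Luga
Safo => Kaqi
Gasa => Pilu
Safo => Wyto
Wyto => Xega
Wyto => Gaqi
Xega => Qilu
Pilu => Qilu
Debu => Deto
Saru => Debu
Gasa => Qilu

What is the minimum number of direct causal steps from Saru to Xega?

4

Shortest chain: Saru → Debu → Deto → Wyto → Xega.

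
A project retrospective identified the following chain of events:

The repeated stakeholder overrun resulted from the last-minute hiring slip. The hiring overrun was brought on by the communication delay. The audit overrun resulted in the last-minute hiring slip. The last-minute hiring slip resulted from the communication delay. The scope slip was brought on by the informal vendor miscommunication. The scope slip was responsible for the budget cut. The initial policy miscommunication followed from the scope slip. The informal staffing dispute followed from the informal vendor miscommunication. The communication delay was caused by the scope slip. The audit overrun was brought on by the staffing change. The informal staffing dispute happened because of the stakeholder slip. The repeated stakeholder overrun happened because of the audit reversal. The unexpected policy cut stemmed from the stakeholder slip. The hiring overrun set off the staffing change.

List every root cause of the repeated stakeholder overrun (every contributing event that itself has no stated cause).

the audit reversal, the informal vendor miscommunication

Tracing upstream from the repeated stakeholder overrun: the repeated stakeholder overrun ← the last-minute hiring slip ← the communication delay ← the scope slip ← the informal vendor miscommunication.
A separate upstream branch: the repeated stakeholder overrun ← the audit reversal.
Each of those chain origins has no stated cause.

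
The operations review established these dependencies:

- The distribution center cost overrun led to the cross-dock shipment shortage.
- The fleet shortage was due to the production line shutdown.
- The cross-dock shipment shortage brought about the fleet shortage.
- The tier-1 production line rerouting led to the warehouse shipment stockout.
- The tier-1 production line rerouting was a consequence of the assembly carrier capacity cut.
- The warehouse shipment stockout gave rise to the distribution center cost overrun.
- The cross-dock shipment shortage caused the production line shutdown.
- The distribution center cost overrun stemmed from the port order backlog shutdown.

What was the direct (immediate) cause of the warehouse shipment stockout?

Upstream contributors include the assembly carrier capacity cut, but only the tier-1 production line rerouting feeds directly into the warehouse shipment stockout.

the tier-1 production line rerouting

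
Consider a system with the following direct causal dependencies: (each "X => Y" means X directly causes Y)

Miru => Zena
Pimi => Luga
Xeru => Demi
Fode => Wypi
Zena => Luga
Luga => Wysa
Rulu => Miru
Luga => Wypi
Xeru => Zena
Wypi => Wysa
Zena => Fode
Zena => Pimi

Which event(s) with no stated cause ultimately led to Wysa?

Tracing upstream from Wysa: Wysa ← Luga ← Zena ← Xeru.
A separate upstream branch: Wysa ← Luga ← Zena ← Miru ← Rulu.
Each of those chain origins has no stated cause.

Rulu, Xeru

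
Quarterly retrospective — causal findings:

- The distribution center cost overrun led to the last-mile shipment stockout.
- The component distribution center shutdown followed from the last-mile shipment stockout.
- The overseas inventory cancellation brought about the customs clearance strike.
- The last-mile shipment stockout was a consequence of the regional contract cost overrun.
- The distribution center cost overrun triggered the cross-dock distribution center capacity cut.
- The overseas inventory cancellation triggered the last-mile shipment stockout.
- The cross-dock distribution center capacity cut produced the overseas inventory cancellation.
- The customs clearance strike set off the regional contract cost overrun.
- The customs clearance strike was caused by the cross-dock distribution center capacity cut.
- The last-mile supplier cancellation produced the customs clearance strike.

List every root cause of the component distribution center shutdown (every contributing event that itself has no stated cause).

the distribution center cost overrun, the last-mile supplier cancellation

Tracing upstream from the component distribution center shutdown: the component distribution center shutdown ← the last-mile shipment stockout ← the distribution center cost overrun.
A separate upstream branch: the component distribution center shutdown ← the last-mile shipment stockout ← the regional contract cost overrun ← the customs clearance strike ← the last-mile supplier cancellation.
Each of those chain origins has no stated cause.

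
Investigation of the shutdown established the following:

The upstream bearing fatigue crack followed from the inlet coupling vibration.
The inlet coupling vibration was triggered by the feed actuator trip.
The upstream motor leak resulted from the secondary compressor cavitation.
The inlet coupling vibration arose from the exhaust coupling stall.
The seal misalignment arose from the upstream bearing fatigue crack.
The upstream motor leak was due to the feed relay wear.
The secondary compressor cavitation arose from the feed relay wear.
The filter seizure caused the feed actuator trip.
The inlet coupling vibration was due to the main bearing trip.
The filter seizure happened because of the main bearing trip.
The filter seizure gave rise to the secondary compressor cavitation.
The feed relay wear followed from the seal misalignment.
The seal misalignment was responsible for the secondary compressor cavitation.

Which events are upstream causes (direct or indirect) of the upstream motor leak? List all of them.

Immediate causes of the upstream motor leak: the feed relay wear, the secondary compressor cavitation.
Further upstream: the main bearing trip, the filter seizure, the feed actuator trip, the exhaust coupling stall, the inlet coupling vibration, the upstream bearing fatigue crack, the seal misalignment.

the exhaust coupling stall, the feed actuator trip, the feed relay wear, the filter seizure, the inlet coupling vibration, the main bearing trip, the seal misalignment, the secondary compressor cavitation, the upstream bearing fatigue crack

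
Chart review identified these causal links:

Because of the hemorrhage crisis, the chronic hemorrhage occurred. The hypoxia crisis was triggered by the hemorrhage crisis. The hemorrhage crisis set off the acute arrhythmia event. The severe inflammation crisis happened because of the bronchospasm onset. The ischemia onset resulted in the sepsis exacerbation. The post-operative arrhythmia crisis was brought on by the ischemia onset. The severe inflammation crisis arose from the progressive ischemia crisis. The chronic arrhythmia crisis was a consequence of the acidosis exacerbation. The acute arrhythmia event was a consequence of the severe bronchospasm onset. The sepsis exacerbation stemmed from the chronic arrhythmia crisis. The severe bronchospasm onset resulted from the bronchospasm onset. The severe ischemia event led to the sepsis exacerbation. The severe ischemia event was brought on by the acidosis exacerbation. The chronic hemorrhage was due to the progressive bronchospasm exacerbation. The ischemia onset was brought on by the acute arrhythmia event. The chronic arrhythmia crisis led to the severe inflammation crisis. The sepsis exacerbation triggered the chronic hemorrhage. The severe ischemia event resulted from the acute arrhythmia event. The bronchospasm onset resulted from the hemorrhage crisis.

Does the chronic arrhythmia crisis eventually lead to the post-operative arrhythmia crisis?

The chronic arrhythmia crisis leads to the severe inflammation crisis, the sepsis exacerbation, the chronic hemorrhage; the post-operative arrhythmia crisis is not among them.

No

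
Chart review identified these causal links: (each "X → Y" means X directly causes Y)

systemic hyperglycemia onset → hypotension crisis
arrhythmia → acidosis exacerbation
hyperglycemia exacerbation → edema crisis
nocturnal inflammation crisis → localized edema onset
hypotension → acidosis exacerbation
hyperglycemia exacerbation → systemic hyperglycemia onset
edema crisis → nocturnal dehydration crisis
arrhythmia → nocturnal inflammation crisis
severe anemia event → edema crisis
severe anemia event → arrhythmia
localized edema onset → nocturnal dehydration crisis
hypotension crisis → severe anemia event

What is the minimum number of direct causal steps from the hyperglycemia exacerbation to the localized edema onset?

6

Shortest chain: the hyperglycemia exacerbation → the systemic hyperglycemia onset → the hypotension crisis → the severe anemia event → the arrhythmia → the nocturnal inflammation crisis → the localized edema onset.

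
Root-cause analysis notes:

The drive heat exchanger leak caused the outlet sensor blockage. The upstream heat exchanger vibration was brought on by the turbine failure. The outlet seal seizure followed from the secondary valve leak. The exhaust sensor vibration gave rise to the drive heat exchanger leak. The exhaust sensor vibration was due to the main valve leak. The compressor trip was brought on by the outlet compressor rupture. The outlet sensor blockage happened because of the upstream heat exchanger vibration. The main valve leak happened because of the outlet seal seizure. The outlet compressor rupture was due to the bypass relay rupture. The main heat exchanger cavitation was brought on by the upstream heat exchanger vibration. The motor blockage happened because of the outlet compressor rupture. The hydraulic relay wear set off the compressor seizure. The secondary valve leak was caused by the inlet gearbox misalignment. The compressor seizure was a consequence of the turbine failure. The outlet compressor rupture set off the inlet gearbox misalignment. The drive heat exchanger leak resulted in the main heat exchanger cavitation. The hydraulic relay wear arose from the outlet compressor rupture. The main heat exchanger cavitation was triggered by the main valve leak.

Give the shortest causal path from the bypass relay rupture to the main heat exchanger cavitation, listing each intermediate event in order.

the bypass relay rupture → the outlet compressor rupture
the outlet compressor rupture → the inlet gearbox misalignment
the inlet gearbox misalignment → the secondary valve leak
the secondary valve leak → the outlet seal seizure
the outlet seal seizure → the main valve leak
the main valve leak → the main heat exchanger cavitation
Length: 6 steps.

the bypass relay rupture → the outlet compressor rupture → the inlet gearbox misalignment → the secondary valve leak → the outlet seal seizure → the main valve leak → the main heat exchanger cavitation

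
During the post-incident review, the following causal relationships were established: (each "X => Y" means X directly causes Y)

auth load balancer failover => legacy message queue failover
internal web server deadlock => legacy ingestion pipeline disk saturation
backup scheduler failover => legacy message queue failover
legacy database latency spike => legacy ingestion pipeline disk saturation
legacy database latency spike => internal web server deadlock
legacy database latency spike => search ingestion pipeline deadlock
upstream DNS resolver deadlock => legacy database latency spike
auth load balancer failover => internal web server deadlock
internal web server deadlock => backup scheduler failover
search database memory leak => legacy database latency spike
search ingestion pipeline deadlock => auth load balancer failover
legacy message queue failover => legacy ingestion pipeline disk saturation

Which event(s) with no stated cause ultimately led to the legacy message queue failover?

Tracing upstream from the legacy message queue failover: the legacy message queue failover ← the auth load balancer failover ← the search ingestion pipeline deadlock ← the legacy database latency spike ← the upstream DNS resolver deadlock.
A separate upstream branch: the legacy message queue failover ← the auth load balancer failover ← the search ingestion pipeline deadlock ← the legacy database latency spike ← the search database memory leak.
Each of those chain origins has no stated cause.

the search database memory leak, the upstream DNS resolver deadlock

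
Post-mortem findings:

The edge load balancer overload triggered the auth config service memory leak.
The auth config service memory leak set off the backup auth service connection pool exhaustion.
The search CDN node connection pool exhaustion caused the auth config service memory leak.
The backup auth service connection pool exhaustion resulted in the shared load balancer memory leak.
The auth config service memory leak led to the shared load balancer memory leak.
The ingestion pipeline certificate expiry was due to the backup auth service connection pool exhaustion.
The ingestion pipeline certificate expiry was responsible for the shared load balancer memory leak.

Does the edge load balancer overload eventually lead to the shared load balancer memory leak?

There is a causal chain: the edge load balancer overload → the auth config service memory leak → the shared load balancer memory leak.

Yes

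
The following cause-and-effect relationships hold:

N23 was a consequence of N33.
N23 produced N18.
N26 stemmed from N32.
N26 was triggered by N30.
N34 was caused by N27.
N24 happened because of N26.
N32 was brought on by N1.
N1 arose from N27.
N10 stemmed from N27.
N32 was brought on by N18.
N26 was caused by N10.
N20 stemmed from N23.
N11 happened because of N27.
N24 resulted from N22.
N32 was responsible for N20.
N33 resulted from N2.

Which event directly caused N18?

Upstream contributors include N2, N33, but only N23 feeds directly into N18.

N23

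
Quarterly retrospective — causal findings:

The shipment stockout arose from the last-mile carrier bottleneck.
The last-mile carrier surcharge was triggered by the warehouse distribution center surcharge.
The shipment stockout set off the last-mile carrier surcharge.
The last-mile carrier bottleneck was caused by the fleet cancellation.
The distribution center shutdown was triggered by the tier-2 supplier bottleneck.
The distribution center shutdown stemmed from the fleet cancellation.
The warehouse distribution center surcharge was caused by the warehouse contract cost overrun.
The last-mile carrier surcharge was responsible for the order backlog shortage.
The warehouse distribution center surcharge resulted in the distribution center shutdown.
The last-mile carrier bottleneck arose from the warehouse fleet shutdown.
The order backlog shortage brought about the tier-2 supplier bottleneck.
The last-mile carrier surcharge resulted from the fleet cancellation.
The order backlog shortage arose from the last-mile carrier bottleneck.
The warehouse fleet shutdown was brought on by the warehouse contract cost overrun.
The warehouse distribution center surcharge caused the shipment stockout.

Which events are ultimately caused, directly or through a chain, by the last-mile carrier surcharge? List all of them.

Direct effects: the order backlog shortage.
2 steps out: the tier-2 supplier bottleneck.
3 steps out: the distribution center shutdown.
Not reachable from it: the warehouse contract cost overrun, the warehouse fleet shutdown, the fleet cancellation, the last-mile carrier bottleneck, the warehouse distribution center surcharge, the shipment stockout.

the distribution center shutdown, the order backlog shortage, the tier-2 supplier bottleneck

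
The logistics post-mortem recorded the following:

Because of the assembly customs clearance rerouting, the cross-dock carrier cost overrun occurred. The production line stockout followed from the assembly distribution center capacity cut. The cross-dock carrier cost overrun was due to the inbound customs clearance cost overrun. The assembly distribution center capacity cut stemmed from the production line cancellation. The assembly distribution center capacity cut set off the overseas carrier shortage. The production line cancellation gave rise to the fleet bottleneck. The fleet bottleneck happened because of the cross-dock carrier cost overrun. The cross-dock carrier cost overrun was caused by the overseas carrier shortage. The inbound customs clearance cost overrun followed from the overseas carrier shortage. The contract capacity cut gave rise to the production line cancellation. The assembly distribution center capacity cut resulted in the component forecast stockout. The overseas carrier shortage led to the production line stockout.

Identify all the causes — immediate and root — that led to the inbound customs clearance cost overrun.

the assembly distribution center capacity cut, the contract capacity cut, the overseas carrier shortage, the production line cancellation

Immediate cause of the inbound customs clearance cost overrun: the overseas carrier shortage.
Further upstream: the contract capacity cut, the production line cancellation, the assembly distribution center capacity cut.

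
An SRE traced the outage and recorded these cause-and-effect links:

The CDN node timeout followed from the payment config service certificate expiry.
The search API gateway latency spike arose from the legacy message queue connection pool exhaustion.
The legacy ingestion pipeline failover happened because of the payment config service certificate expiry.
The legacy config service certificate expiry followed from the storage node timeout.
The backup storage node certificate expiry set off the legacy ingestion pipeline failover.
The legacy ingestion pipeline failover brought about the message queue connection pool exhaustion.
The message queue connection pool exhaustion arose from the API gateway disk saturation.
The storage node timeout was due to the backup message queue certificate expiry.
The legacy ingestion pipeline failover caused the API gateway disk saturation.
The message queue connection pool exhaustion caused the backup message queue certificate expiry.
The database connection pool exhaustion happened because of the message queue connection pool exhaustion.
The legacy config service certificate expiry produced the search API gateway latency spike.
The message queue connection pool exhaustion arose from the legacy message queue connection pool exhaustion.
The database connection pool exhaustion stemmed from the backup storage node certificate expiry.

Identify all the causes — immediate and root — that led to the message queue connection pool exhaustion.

Immediate causes of the message queue connection pool exhaustion: the legacy ingestion pipeline failover, the API gateway disk saturation, the legacy message queue connection pool exhaustion.
Further upstream: the payment config service certificate expiry, the backup storage node certificate expiry.

the API gateway disk saturation, the backup storage node certificate expiry, the legacy ingestion pipeline failover, the legacy message queue connection pool exhaustion, the payment config service certificate expiry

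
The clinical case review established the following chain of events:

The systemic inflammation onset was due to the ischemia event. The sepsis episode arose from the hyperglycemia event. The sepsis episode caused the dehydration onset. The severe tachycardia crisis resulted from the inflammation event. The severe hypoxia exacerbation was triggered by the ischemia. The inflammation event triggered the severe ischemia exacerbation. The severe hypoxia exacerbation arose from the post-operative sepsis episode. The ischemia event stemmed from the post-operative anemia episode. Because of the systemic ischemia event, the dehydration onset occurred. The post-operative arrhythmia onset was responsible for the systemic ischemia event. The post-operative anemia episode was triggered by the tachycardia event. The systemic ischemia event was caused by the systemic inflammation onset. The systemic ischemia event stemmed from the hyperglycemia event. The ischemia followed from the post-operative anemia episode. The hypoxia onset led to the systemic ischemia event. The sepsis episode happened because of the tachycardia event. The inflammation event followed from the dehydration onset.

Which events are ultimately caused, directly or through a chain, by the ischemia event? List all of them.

Direct effects: the systemic inflammation onset.
2 steps out: the systemic ischemia event.
3 steps out: the dehydration onset.
4 steps out: the inflammation event.
5 steps out: the severe ischemia exacerbation, the severe tachycardia crisis.
Not reachable from it: the tachycardia event, the post-operative anemia episode, the ischemia, the post-operative sepsis episode, the hyperglycemia event, the severe hypoxia exacerbation, the hypoxia onset, the post-operative arrhythmia onset, the sepsis episode.

the dehydration onset, the inflammation event, the severe ischemia exacerbation, the severe tachycardia crisis, the systemic inflammation onset, the systemic ischemia event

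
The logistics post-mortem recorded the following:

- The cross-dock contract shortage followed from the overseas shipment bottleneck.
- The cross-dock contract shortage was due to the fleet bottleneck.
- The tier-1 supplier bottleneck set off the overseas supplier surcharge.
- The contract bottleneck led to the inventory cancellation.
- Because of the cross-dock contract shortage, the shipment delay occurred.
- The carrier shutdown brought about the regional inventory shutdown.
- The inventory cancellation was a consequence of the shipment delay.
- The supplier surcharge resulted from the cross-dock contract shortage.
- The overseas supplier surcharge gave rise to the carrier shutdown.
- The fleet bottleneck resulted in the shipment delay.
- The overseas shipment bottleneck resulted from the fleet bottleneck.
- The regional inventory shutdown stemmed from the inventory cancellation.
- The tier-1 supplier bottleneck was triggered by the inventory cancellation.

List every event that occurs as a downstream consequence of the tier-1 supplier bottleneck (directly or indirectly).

the carrier shutdown, the overseas supplier surcharge, the regional inventory shutdown

Direct effects: the overseas supplier surcharge.
2 steps out: the carrier shutdown.
3 steps out: the regional inventory shutdown.
Not reachable from it: the fleet bottleneck, the overseas shipment bottleneck, the cross-dock contract shortage, the shipment delay, the supplier surcharge, the inventory cancellation, the contract bottleneck.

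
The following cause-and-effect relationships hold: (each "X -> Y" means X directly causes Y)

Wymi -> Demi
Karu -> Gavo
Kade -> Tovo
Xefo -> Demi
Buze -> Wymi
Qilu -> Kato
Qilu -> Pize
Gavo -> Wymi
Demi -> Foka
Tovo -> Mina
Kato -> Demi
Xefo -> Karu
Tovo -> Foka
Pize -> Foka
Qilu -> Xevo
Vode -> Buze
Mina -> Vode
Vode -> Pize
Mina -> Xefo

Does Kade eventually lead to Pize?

Yes

There is a causal chain: Kade → Tovo → Mina → Vode → Pize.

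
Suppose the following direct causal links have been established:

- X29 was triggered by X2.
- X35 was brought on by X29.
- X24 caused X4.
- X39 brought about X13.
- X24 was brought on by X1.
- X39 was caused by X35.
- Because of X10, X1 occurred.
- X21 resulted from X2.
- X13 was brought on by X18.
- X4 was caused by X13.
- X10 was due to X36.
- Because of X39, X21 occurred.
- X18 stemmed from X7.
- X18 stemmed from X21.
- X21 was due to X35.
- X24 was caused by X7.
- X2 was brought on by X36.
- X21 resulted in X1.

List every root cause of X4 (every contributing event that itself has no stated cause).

X36, X7

Tracing upstream from X4: X4 ← X24 ← X7.
A separate upstream branch: X4 ← X24 ← X1 ← X10 ← X36.
Each of those chain origins has no stated cause.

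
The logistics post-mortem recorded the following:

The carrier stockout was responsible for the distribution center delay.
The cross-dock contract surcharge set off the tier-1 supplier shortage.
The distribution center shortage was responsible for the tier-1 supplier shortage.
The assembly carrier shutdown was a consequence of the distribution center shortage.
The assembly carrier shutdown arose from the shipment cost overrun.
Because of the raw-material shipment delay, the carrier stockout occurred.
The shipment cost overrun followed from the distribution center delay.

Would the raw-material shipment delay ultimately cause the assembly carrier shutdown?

Yes

There is a causal chain: the raw-material shipment delay → the carrier stockout → the distribution center delay → the shipment cost overrun → the assembly carrier shutdown.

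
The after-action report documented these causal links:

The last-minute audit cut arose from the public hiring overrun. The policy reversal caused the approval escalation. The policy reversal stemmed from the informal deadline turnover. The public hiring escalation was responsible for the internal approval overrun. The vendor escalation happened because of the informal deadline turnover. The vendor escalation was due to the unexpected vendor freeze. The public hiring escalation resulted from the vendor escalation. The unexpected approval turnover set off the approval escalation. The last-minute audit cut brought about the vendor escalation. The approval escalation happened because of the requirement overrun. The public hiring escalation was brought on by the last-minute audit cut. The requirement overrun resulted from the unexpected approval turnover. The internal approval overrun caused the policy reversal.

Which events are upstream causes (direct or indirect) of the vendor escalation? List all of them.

the informal deadline turnover, the last-minute audit cut, the public hiring overrun, the unexpected vendor freeze

Immediate causes of the vendor escalation: the unexpected vendor freeze, the informal deadline turnover, the last-minute audit cut.
Further upstream: the public hiring overrun.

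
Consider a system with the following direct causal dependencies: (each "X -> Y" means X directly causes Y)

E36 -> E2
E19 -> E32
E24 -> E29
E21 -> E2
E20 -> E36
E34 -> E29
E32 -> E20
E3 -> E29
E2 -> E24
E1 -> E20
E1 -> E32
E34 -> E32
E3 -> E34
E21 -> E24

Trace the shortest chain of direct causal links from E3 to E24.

E3 → E34
E34 → E32
E32 → E20
E20 → E36
E36 → E2
E2 → E24
Length: 6 steps.

E3 → E34 → E32 → E20 → E36 → E2 → E24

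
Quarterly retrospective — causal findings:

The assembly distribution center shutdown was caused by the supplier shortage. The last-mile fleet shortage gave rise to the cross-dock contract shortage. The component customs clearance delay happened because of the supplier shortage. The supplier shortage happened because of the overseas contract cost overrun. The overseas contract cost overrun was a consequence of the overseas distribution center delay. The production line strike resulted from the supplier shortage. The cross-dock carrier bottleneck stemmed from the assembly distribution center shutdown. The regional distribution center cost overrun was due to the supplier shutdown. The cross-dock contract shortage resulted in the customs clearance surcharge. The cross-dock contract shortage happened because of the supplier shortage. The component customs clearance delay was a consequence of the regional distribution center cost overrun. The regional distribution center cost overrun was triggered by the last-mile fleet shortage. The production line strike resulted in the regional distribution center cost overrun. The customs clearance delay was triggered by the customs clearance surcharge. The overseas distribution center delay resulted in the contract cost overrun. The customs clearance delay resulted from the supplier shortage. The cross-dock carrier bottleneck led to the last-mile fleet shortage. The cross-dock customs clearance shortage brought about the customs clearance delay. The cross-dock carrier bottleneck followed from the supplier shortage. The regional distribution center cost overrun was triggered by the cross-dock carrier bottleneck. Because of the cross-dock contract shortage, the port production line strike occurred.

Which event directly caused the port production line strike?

the cross-dock contract shortage

Upstream contributors include the overseas distribution center delay, the overseas contract cost overrun, the supplier shortage, the assembly distribution center shutdown, the cross-dock carrier bottleneck, the last-mile fleet shortage, but only the cross-dock contract shortage feeds directly into the port production line strike.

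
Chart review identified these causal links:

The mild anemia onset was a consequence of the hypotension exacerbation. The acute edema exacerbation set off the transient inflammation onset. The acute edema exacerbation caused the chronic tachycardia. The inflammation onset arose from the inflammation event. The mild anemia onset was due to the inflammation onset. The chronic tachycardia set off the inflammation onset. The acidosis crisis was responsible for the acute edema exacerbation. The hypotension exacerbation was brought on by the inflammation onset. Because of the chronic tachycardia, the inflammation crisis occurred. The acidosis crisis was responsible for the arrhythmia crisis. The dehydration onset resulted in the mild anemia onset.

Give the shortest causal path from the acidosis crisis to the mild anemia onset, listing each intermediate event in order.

the acidosis crisis → the acute edema exacerbation → the chronic tachycardia → the inflammation onset → the mild anemia onset

the acidosis crisis → the acute edema exacerbation
the acute edema exacerbation → the chronic tachycardia
the chronic tachycardia → the inflammation onset
the inflammation onset → the mild anemia onset
Length: 4 steps.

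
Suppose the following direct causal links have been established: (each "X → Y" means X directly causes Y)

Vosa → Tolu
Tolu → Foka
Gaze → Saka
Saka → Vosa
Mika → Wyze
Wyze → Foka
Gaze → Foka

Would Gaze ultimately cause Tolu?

Yes

There is a causal chain: Gaze → Saka → Vosa → Tolu.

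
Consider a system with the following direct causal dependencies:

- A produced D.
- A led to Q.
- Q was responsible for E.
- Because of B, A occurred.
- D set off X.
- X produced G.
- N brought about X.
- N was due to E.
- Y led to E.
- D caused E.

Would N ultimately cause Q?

No

N leads to X, G; Q is not among them.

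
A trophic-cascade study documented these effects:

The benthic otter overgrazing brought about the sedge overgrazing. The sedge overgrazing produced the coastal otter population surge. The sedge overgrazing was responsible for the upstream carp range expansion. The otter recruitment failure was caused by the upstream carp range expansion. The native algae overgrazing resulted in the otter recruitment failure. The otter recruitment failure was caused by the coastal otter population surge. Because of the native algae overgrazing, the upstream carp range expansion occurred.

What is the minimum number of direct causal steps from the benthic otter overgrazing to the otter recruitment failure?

Shortest chain: the benthic otter overgrazing → the sedge overgrazing → the coastal otter population surge → the otter recruitment failure.

3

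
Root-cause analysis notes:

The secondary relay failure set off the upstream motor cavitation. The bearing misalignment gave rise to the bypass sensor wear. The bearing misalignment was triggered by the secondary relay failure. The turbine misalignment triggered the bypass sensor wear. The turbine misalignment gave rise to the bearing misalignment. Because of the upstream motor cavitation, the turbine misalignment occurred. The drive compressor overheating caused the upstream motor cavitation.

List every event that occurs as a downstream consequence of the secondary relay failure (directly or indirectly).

the bearing misalignment, the bypass sensor wear, the turbine misalignment, the upstream motor cavitation

Direct effects: the upstream motor cavitation, the bearing misalignment.
2 steps out: the turbine misalignment, the bypass sensor wear.
Not reachable from it: the drive compressor overheating.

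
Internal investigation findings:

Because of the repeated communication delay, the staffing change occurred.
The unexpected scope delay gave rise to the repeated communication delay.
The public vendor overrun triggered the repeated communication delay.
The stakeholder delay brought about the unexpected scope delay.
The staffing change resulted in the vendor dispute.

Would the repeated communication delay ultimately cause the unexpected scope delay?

The repeated communication delay leads to the staffing change, the vendor dispute; the unexpected scope delay is not among them.

No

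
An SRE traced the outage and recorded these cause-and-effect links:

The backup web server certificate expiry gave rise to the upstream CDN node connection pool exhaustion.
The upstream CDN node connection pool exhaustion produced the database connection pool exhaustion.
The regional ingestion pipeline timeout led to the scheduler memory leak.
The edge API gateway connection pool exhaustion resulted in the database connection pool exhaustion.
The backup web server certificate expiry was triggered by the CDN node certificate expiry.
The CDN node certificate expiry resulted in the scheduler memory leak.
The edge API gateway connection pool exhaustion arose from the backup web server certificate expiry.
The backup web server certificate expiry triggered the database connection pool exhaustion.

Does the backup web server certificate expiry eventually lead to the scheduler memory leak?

The backup web server certificate expiry leads to the edge API gateway connection pool exhaustion, the upstream CDN node connection pool exhaustion, the database connection pool exhaustion; the scheduler memory leak is not among them.

No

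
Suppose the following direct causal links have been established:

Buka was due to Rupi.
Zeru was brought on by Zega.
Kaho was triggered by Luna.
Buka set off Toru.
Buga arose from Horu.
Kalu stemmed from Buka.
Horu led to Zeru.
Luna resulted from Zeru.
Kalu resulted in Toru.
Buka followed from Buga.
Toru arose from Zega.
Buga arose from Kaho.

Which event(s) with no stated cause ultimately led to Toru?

Tracing upstream from Toru: Toru ← Buka ← Buga ← Horu.
A separate upstream branch: Toru ← Zega.
A separate upstream branch: Toru ← Buka ← Rupi.
Each of those chain origins has no stated cause.

Horu, Rupi, Zega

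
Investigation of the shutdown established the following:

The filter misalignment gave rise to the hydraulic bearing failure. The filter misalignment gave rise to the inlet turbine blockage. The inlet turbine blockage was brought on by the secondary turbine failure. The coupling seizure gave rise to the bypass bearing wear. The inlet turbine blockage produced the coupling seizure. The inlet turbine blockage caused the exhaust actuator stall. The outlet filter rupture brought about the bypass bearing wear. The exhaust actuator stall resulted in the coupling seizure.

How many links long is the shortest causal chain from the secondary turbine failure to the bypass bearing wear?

Shortest chain: the secondary turbine failure → the inlet turbine blockage → the coupling seizure → the bypass bearing wear.

3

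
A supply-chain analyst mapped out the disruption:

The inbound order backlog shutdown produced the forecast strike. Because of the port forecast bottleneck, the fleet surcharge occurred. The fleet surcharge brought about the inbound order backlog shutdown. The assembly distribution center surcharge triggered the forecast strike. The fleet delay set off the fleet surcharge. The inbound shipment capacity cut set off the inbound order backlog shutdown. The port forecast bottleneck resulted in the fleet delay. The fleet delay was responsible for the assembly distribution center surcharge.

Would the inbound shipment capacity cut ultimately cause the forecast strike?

Yes

There is a causal chain: the inbound shipment capacity cut → the inbound order backlog shutdown → the forecast strike.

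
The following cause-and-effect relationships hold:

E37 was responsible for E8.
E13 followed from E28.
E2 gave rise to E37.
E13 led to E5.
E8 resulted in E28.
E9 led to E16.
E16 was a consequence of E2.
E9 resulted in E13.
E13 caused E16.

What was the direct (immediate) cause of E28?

Upstream contributors include E2, E37, but only E8 feeds directly into E28.

E8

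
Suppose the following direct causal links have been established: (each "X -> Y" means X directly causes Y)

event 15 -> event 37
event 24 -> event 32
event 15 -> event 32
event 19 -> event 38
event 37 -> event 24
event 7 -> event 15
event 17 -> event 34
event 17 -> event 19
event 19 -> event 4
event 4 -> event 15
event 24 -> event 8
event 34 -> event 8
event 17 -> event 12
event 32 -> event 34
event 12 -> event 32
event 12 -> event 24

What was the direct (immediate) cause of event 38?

Upstream contributors include event 17, but only event 19 feeds directly into event 38.

event 19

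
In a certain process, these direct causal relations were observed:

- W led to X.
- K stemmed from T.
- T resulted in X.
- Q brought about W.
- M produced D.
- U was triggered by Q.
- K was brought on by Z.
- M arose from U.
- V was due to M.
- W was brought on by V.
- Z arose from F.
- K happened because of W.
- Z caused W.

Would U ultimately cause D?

Yes

There is a causal chain: U → M → D.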